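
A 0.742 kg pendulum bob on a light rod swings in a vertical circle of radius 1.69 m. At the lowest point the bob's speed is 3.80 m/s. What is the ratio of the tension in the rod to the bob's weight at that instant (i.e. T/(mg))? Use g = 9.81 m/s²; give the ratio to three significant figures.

1.87

At the bottom, T − mg = mv²/r, so T = m(v²/r + g) and T/(mg) = v²/(rg) + 1 = (3.80)²/(1.69 × 9.81) + 1 = 0.8710 + 1 = 1.871.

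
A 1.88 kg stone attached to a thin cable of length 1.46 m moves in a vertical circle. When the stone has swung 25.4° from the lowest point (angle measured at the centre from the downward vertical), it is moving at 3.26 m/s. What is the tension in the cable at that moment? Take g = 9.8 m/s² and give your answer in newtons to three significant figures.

Take the radial direction toward the centre of the circle as positive. The component of the weight along the string toward the centre is −mg cos φ (φ measured from the bottom), so Newton's second law along the string gives T − mg cos φ = m v²/r.
cos 25.4° = 0.9033, so T = m(v²/r + g cos φ) = 1.88 × ((3.26)²/1.46 + 9.8 × 0.9033) = 1.88 × (7.279 + (8.853)) = 1.88 × 16.13 = 30.33 N.

30.3 N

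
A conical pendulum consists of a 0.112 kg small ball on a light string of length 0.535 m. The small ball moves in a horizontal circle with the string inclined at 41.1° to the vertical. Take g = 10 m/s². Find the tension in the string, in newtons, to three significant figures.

1.49 N

Vertically the bob has no acceleration, so T cosθ = mg.
T = mg/cosθ = 0.112 × 10.0 / cos 41.1° = 1.120/0.7536 = 1.486 N.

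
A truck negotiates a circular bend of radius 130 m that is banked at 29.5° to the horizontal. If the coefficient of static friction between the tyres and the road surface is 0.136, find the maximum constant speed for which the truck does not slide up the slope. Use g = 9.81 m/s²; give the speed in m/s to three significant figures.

31.1 m/s

At the maximum speed, friction acts down the slope at its limiting value f = μN. Radially (horizontal, toward centre): N sinθ + μN cosθ = mv²/r. Vertically: N cosθ − μN sinθ = mg.
Dividing: v² = r g (sinθ + μcosθ)/(cosθ − μsinθ).
sinθ + μcosθ = 0.4924 + 0.136×0.8704 = 0.6108; cosθ − μsinθ = 0.8704 − 0.136×0.4924 = 0.8034.
v² = 130 × 9.81 × 0.6108/0.8034 = 969.6 m²/s², so v = 31.14 m/s.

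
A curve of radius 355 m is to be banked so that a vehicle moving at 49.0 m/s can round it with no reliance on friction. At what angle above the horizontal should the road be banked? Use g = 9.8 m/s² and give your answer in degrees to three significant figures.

34.6°

With no friction, the horizontal component of the normal force provides the centripetal force: N sinθ = mv²/r, while N cosθ = mg vertically.
Dividing: tanθ = v²/(r g) = (49.0)²/(355 × 9.8) = 2401/3479 = 0.6901.
θ = arctan(0.6901) = 34.61°.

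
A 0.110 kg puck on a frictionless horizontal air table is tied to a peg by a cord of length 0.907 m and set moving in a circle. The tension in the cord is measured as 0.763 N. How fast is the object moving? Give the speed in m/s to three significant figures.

2.51 m/s

T = m v²/r ⇒ v = √(T r / m) = √(0.763 × 0.907 / 0.110) = √6.291 = 2.508 m/s.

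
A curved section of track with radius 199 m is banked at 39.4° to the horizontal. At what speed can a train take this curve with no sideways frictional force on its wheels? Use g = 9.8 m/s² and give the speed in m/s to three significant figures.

On a frictionless banked curve, N sinθ = mv²/r and N cosθ = mg, so tanθ = v²/(rg).
v = √(r g tanθ) = √(199 × 9.8 × tan 39.4°) = √(199 × 9.8 × 0.8214) = √1602 = 40.02 m/s.

40.0 m/s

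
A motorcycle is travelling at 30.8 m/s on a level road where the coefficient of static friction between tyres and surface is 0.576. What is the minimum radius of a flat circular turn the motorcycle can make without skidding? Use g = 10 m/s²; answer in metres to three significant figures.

At the limit, μ_s m g = m v²/r, so r_min = v²/(μ_s g) = (30.8)²/(0.576 × 10.0) = 948.6/5.760 = 164.7 m.

165 m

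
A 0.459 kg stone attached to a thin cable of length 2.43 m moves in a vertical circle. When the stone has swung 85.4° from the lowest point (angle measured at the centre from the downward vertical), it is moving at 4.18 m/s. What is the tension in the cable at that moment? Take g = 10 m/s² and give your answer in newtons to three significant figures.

3.67 N

Take the radial direction toward the centre of the circle as positive. The component of the weight along the string toward the centre is −mg cos φ (φ measured from the bottom), so Newton's second law along the string gives T − mg cos φ = m v²/r.
cos 85.4° = 0.08020, so T = m(v²/r + g cos φ) = 0.459 × ((4.18)²/2.43 + 10.0 × 0.08020) = 0.459 × (7.190 + (0.8020)) = 0.459 × 7.992 = 3.668 N.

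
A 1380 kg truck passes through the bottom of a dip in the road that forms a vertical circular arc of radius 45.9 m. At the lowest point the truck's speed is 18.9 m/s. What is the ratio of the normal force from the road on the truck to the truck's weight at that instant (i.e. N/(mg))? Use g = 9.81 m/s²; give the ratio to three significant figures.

1.79

At the bottom, N − mg = mv²/r, so N = m(v²/r + g) and N/(mg) = v²/(rg) + 1 = (18.9)²/(45.9 × 9.81) + 1 = 0.7933 + 1 = 1.793.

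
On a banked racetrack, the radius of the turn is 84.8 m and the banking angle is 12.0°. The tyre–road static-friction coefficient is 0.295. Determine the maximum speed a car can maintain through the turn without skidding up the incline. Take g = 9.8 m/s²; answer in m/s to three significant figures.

At the maximum speed, friction acts down the slope at its limiting value f = μN. Radially (horizontal, toward centre): N sinθ + μN cosθ = mv²/r. Vertically: N cosθ − μN sinθ = mg.
Dividing: v² = r g (sinθ + μcosθ)/(cosθ − μsinθ).
sinθ + μcosθ = 0.2079 + 0.295×0.9781 = 0.4965; cosθ − μsinθ = 0.9781 − 0.295×0.2079 = 0.9168.
v² = 84.8 × 9.8 × 0.4965/0.9168 = 450.0 m²/s², so v = 21.21 m/s.

21.2 m/s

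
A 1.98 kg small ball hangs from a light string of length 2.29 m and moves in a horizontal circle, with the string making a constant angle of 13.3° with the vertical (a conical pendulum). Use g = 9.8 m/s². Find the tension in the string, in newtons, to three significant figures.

19.9 N

Vertically the bob has no acceleration, so T cosθ = mg.
T = mg/cosθ = 1.98 × 9.8 / cos 13.3° = 19.40/0.9732 = 19.94 N.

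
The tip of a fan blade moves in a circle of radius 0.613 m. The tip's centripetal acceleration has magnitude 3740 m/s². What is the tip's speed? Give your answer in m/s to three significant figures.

a_c = v²/r ⇒ v = √(a_c · r) = √(3740 × 0.613) = √2293 = 47.88 m/s.

47.9 m/s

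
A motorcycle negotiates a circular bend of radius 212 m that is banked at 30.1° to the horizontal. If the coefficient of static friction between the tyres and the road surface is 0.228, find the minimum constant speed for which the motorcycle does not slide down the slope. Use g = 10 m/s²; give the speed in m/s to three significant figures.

At the minimum speed, friction acts up the slope at its limiting value f = μN. Radially (horizontal, toward centre): N sinθ − μN cosθ = mv²/r. Vertically: N cosθ + μN sinθ = mg.
Dividing: v² = r g (sinθ − μcosθ)/(cosθ + μsinθ).
sinθ − μcosθ = 0.5015 − 0.228×0.8652 = 0.3043; cosθ + μsinθ = 0.8652 + 0.228×0.5015 = 0.9795.
v² = 212 × 10.0 × 0.3043/0.9795 = 658.5 m²/s², so v = 25.66 m/s.

25.7 m/s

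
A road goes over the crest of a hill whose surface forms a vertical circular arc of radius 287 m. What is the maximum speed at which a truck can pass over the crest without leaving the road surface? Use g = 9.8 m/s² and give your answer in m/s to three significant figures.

At the crest the centre of the circle is below the truck, so the net downward (centripetal) force is mg − N = mv²/r.
The truck leaves the road when N → 0, giving v_max = √(g r) = √(9.8 × 287) = 53.03 m/s.

53.0 m/s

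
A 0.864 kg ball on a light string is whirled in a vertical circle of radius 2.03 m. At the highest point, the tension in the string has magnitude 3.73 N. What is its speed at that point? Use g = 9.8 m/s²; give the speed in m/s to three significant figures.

5.35 m/s

At the top, T + mg = mv²/r, so v = √(r(T/m + g)) = √(2.03 × (3.73/0.864 + 9.8)) = √(2.03 × 14.12) = √28.66 = 5.353 m/s.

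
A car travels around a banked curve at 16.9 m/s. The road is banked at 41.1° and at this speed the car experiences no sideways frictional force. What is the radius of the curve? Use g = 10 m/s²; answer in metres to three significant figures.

Frictionless banking: tanθ = v²/(rg), so r = v²/(g tanθ).
r = (16.9)²/(10.0 × tan 41.1°) = 285.6/(10.0 × 0.8724) = 285.6/8.724 = 32.74 m.

32.7 m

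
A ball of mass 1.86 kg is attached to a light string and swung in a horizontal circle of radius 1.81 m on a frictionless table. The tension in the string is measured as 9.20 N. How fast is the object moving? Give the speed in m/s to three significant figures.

T = m v²/r ⇒ v = √(T r / m) = √(9.20 × 1.81 / 1.86) = √8.953 = 2.992 m/s.

2.99 m/s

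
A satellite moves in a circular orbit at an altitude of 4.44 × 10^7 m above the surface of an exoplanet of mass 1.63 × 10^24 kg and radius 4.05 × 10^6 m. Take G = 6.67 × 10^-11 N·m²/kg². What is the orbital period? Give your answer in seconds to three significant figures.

203000 s

r = R + h = 4.05 × 10^6 + 4.44 × 10^7 = 4.845 × 10^7 m. Gravity provides the centripetal force: G M m / r² = m v² / r ⇒ v = √(GM/r) = 1498 m/s.
T = 2πr/v = 2π × 4.845 × 10^7 / 1498 = 203200 s.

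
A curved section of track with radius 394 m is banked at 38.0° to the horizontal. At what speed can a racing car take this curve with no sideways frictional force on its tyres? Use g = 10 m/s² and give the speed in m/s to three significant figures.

On a frictionless banked curve, N sinθ = mv²/r and N cosθ = mg, so tanθ = v²/(rg).
v = √(r g tanθ) = √(394 × 10.0 × tan 38.0°) = √(394 × 10.0 × 0.7813) = √3078 = 55.48 m/s.

55.5 m/s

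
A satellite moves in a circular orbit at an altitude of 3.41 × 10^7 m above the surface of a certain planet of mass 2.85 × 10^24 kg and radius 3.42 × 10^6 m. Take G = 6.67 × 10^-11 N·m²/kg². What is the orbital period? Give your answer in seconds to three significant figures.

105000 s

r = R + h = 3.42 × 10^6 + 3.41 × 10^7 = 3.752 × 10^7 m. Gravity provides the centripetal force: G M m / r² = m v² / r ⇒ v = √(GM/r) = 2251 m/s.
T = 2πr/v = 2π × 3.752 × 10^7 / 2251 = 104700 s.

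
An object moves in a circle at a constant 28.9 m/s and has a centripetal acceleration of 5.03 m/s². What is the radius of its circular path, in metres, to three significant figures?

a_c = v²/r ⇒ r = v²/a_c = (28.9)²/5.03 = 835.2/5.03 = 166.0 m.

166 m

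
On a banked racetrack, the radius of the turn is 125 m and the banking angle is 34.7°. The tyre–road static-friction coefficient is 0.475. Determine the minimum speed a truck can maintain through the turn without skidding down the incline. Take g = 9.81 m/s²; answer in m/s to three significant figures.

14.2 m/s

At the minimum speed, friction acts up the slope at its limiting value f = μN. Radially (horizontal, toward centre): N sinθ − μN cosθ = mv²/r. Vertically: N cosθ + μN sinθ = mg.
Dividing: v² = r g (sinθ − μcosθ)/(cosθ + μsinθ).
sinθ − μcosθ = 0.5693 − 0.475×0.8221 = 0.1788; cosθ + μsinθ = 0.8221 + 0.475×0.5693 = 1.093.
v² = 125 × 9.81 × 0.1788/1.093 = 200.6 m²/s², so v = 14.16 m/s.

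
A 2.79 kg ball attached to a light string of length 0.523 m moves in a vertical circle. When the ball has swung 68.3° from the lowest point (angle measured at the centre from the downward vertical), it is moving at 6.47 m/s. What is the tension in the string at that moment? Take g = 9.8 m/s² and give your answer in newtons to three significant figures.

233 N

Take the radial direction toward the centre of the circle as positive. The component of the weight along the string toward the centre is −mg cos φ (φ measured from the bottom), so Newton's second law along the string gives T − mg cos φ = m v²/r.
cos 68.3° = 0.3697, so T = m(v²/r + g cos φ) = 2.79 × ((6.47)²/0.523 + 9.8 × 0.3697) = 2.79 × (80.04 + (3.624)) = 2.79 × 83.66 = 233.4 N.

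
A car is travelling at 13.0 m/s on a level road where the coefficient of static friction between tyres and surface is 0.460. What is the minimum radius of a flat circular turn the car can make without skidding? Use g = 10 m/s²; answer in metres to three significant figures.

36.7 m

At the limit, μ_s m g = m v²/r, so r_min = v²/(μ_s g) = (13.0)²/(0.460 × 10.0) = 169.0/4.600 = 36.74 m.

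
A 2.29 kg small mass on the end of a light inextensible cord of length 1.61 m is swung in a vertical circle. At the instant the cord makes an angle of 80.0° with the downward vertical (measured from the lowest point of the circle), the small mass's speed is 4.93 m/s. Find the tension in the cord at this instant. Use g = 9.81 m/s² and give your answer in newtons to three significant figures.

Take the radial direction toward the centre of the circle as positive. The component of the weight along the string toward the centre is −mg cos φ (φ measured from the bottom), so Newton's second law along the string gives T − mg cos φ = m v²/r.
cos 80.0° = 0.1736, so T = m(v²/r + g cos φ) = 2.29 × ((4.93)²/1.61 + 9.81 × 0.1736) = 2.29 × (15.10 + (1.703)) = 2.29 × 16.80 = 38.47 N.

38.5 N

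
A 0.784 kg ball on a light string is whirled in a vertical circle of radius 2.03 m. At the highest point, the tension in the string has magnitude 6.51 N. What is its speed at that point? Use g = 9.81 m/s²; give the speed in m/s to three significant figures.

6.06 m/s

At the top, T + mg = mv²/r, so v = √(r(T/m + g)) = √(2.03 × (6.51/0.784 + 9.81)) = √(2.03 × 18.11) = √36.77 = 6.064 m/s.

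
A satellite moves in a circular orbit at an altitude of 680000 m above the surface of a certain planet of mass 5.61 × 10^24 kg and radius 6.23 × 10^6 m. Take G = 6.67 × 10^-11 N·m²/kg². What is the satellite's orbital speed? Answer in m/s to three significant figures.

7360 m/s

Orbital radius r = R + h = 6.23 × 10^6 + 680000 = 6.910 × 10^6 m.
Gravity supplies the centripetal force: G M m / r² = m v² / r, so v = √(GM/r).
v = √(6.67 × 10^-11 × 5.61 × 10^24 / 6.910 × 10^6) = √(5.415 × 10^7) = 7359 m/s.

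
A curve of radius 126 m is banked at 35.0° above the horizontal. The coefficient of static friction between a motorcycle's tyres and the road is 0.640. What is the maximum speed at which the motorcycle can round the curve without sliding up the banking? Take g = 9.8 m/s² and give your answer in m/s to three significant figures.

At the maximum speed, friction acts down the slope at its limiting value f = μN. Radially (horizontal, toward centre): N sinθ + μN cosθ = mv²/r. Vertically: N cosθ − μN sinθ = mg.
Dividing: v² = r g (sinθ + μcosθ)/(cosθ − μsinθ).
sinθ + μcosθ = 0.5736 + 0.640×0.8192 = 1.098; cosθ − μsinθ = 0.8192 − 0.640×0.5736 = 0.4521.
v² = 126 × 9.8 × 1.098/0.4521 = 2999 m²/s², so v = 54.76 m/s.

54.8 m/s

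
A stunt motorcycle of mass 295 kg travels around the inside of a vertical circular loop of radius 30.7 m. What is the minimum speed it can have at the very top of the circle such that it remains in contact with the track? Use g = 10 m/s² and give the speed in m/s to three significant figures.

At the highest point the centre is directly below, so both the weight and N act inward: N + mg = mv²/r.
At minimum speed N → 0, so mg = mv_min²/r ⇒ v_min = √(g r) = √(10.0 × 30.7) = 17.52 m/s.

17.5 m/s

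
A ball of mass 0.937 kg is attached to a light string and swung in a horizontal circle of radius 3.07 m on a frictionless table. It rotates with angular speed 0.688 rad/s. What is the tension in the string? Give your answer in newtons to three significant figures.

v = ωr = 0.688 × 3.07 = 2.112 m/s.
The tension is the only horizontal force, so it supplies the full centripetal force: T = m v²/r = 0.937 × (2.112)²/3.07 = 0.937 × 4.461/3.07 = 1.362 N.

1.36 N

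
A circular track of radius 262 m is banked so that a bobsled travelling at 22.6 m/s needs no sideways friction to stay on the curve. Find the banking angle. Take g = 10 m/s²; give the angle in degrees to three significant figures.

For a frictionless banked turn: horizontally N sinθ = mv²/r and vertically N cosθ = mg.
Dividing: tanθ = v²/(r g) = (22.6)²/(262 × 10.0) = 510.8/2620 = 0.1949.
θ = arctan(0.1949) = 11.03°.

11.0°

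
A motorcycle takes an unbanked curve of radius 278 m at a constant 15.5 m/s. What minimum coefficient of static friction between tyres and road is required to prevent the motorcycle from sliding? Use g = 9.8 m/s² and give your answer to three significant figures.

Friction provides the centripetal force: μ_s m g = m v²/r, so μ_s = v²/(g r) = (15.50)²/(9.8 × 278) = 240.2/2724 = 0.08818.

0.0882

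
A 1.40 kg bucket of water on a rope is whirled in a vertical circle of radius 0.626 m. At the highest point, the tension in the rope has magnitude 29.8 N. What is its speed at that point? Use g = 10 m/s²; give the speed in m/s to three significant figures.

At the top, T + mg = mv²/r, so v = √(r(T/m + g)) = √(0.626 × (29.8/1.40 + 10.0)) = √(0.626 × 31.29) = √19.58 = 4.425 m/s.

4.43 m/s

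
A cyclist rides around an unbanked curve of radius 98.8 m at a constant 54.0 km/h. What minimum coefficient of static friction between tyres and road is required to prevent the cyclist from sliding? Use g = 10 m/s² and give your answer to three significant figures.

0.228

v = 54.0/3.6 = 15.00 m/s.
Friction provides the centripetal force: μ_s m g = m v²/r, so μ_s = v²/(g r) = (15.00)²/(10.0 × 98.8) = 225.0/988.0 = 0.2277.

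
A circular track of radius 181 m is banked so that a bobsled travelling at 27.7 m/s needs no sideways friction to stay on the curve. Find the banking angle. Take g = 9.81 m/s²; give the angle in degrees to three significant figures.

23.4°

With no friction, the horizontal component of the normal force provides the centripetal force: N sinθ = mv²/r, while N cosθ = mg vertically.
Dividing: tanθ = v²/(r g) = (27.7)²/(181 × 9.81) = 767.3/1776 = 0.4321.
θ = arctan(0.4321) = 23.37°.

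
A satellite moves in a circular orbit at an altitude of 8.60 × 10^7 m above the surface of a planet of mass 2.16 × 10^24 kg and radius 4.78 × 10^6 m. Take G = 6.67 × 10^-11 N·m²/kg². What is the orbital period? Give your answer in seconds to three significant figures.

r = R + h = 4.78 × 10^6 + 8.60 × 10^7 = 9.078 × 10^7 m. Gravity provides the centripetal force: G M m / r² = m v² / r ⇒ v = √(GM/r) = 1260 m/s.
T = 2πr/v = 2π × 9.078 × 10^7 / 1260 = 452800 s.

453000 s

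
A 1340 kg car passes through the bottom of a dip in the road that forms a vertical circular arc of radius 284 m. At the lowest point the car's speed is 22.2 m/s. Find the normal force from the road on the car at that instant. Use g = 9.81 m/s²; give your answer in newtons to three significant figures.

At the lowest point, N points up (toward the centre) and the weight mg points down (away from the centre), so the net inward force is N − mg = mv²/r.
N = m(v²/r + g) = 1340 × ((22.2)²/284 + 9.81) = 1340 × (1.735 + 9.81) = 1340 × 11.55 = 15470 N.

15500 N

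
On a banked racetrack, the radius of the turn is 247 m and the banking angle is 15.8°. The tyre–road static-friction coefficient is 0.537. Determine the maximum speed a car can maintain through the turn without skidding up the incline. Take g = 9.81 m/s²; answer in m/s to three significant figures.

At the maximum speed, friction acts down the slope at its limiting value f = μN. Radially (horizontal, toward centre): N sinθ + μN cosθ = mv²/r. Vertically: N cosθ − μN sinθ = mg.
Dividing: v² = r g (sinθ + μcosθ)/(cosθ − μsinθ).
sinθ + μcosθ = 0.2723 + 0.537×0.9622 = 0.7890; cosθ − μsinθ = 0.9622 − 0.537×0.2723 = 0.8160.
v² = 247 × 9.81 × 0.7890/0.8160 = 2343 m²/s², so v = 48.40 m/s.

48.4 m/s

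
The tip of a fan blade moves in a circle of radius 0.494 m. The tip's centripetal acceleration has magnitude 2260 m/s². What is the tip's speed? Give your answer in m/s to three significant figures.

a_c = v²/r ⇒ v = √(a_c · r) = √(2260 × 0.494) = √1116 = 33.41 m/s.

33.4 m/s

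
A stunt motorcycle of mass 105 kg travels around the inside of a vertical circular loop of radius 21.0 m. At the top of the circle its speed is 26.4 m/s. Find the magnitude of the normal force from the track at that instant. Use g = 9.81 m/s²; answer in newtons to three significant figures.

2450 N

At the top, both N and the weight mg point inward (toward the centre), so N + mg = mv²/r.
N = m(v²/r − g) = 105 × ((26.4)²/21.0 − 9.81) = 105 × (33.19 − 9.81) = 105 × 23.38 = 2455 N.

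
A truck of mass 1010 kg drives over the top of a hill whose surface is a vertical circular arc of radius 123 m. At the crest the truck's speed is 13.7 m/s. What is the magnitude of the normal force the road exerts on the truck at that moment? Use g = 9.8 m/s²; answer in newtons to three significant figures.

At the crest the centripetal acceleration points downward (toward the centre of the arc), so mg − N = mv²/r.
N = m(g − v²/r) = 1010 × (9.8 − (13.7)²/123) = 1010 × (9.8 − 1.526) = 1010 × 8.274 = 8357 N.

8360 N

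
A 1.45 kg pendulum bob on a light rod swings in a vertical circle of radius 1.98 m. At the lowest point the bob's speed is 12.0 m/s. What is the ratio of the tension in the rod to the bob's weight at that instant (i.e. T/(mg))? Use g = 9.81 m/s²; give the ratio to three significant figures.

8.41

At the bottom, T − mg = mv²/r, so T = m(v²/r + g) and T/(mg) = v²/(rg) + 1 = (12.0)²/(1.98 × 9.81) + 1 = 7.414 + 1 = 8.414.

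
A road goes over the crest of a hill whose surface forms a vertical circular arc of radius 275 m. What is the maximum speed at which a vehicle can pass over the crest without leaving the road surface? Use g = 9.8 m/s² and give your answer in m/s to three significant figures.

51.9 m/s

At the crest the centre of the circle is below the vehicle, so the net downward (centripetal) force is mg − N = mv²/r.
The vehicle leaves the road when N → 0, giving v_max = √(g r) = √(9.8 × 275) = 51.91 m/s.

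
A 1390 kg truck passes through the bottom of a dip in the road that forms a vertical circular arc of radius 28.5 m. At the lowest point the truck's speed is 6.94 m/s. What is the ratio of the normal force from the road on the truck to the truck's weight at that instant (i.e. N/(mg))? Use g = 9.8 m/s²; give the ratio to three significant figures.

1.17

At the bottom, N − mg = mv²/r, so N = m(v²/r + g) and N/(mg) = v²/(rg) + 1 = (6.94)²/(28.5 × 9.8) + 1 = 0.1724 + 1 = 1.172.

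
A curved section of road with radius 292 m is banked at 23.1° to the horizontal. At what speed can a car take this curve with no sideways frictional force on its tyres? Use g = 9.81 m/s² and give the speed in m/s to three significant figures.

35.0 m/s

On a frictionless banked curve, N sinθ = mv²/r and N cosθ = mg, so tanθ = v²/(rg).
v = √(r g tanθ) = √(292 × 9.81 × tan 23.1°) = √(292 × 9.81 × 0.4265) = √1222 = 34.95 m/s.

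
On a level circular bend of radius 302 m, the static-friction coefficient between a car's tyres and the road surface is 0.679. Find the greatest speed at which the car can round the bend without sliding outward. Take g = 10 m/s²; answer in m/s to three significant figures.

45.3 m/s

The only inward force on a level bend is static friction, so at the limit f_s = μ_s N = μ_s m g = m v²/r.
Mass cancels: v_max = √(μ_s g r) = √(0.679 × 10.0 × 302) = √2051 = 45.28 m/s.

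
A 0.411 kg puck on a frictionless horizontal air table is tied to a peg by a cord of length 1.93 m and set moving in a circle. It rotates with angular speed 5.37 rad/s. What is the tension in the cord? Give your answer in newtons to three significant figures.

v = ωr = 5.37 × 1.93 = 10.36 m/s.
The tension is the only horizontal force, so it supplies the full centripetal force: T = m v²/r = 0.411 × (10.36)²/1.93 = 0.411 × 107.4/1.93 = 22.87 N.

22.9 N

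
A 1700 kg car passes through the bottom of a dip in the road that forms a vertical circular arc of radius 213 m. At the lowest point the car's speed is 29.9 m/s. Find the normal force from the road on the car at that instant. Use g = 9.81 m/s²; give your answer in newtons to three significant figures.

23800 N

At the lowest point, N points up (toward the centre) and the weight mg points down (away from the centre), so the net inward force is N − mg = mv²/r.
N = m(v²/r + g) = 1700 × ((29.9)²/213 + 9.81) = 1700 × (4.197 + 9.81) = 1700 × 14.01 = 23810 N.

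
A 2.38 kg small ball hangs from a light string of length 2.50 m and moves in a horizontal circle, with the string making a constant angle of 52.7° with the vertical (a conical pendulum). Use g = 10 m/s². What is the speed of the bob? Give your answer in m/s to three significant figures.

The radius of the circle is r = L sinθ = 2.50 × sin 52.7° = 1.989 m.
Horizontally T sinθ = mv²/r and vertically T cosθ = mg, so tanθ = v²/(rg).
v = √(r g tanθ) = √(1.989 × 10.0 × 1.313) = √26.11 = 5.109 m/s.

5.11 m/s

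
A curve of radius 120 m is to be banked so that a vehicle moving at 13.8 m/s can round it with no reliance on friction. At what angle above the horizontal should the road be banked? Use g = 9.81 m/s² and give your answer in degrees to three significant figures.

With no friction, the horizontal component of the normal force provides the centripetal force: N sinθ = mv²/r, while N cosθ = mg vertically.
Dividing: tanθ = v²/(r g) = (13.8)²/(120 × 9.81) = 190.4/1177 = 0.1618.
θ = arctan(0.1618) = 9.189°.

9.19°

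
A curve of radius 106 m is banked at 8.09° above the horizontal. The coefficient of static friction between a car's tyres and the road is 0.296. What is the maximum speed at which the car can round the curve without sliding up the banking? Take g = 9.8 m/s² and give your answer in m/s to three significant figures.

21.8 m/s

At the maximum speed, friction acts down the slope at its limiting value f = μN. Radially (horizontal, toward centre): N sinθ + μN cosθ = mv²/r. Vertically: N cosθ − μN sinθ = mg.
Dividing: v² = r g (sinθ + μcosθ)/(cosθ − μsinθ).
sinθ + μcosθ = 0.1407 + 0.296×0.9900 = 0.4338; cosθ − μsinθ = 0.9900 − 0.296×0.1407 = 0.9484.
v² = 106 × 9.8 × 0.4338/0.9484 = 475.1 m²/s², so v = 21.80 m/s.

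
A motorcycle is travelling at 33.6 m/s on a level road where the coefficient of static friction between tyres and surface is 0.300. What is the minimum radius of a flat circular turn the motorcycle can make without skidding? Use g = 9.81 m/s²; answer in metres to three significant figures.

384 m

At the limit, μ_s m g = m v²/r, so r_min = v²/(μ_s g) = (33.6)²/(0.300 × 9.81) = 1129/2.943 = 383.6 m.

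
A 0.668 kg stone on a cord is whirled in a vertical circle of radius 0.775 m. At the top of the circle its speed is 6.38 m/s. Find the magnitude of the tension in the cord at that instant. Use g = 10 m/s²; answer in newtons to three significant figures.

At the top, both T and the weight mg point inward (toward the centre), so T + mg = mv²/r.
T = m(v²/r − g) = 0.668 × ((6.38)²/0.775 − 10.0) = 0.668 × (52.52 − 10.0) = 0.668 × 42.52 = 28.40 N.

28.4 N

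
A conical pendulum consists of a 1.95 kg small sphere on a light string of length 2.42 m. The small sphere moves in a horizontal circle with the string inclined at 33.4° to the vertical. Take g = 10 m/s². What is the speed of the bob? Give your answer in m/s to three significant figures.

The radius of the circle is r = L sinθ = 2.42 × sin 33.4° = 1.332 m.
Horizontally T sinθ = mv²/r and vertically T cosθ = mg, so tanθ = v²/(rg).
v = √(r g tanθ) = √(1.332 × 10.0 × 0.6594) = √8.784 = 2.964 m/s.

2.96 m/s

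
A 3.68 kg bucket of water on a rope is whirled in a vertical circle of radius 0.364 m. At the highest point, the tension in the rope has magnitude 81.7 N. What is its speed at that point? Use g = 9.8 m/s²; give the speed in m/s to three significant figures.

3.41 m/s

At the top, T + mg = mv²/r, so v = √(r(T/m + g)) = √(0.364 × (81.7/3.68 + 9.8)) = √(0.364 × 32.00) = √11.65 = 3.413 m/s.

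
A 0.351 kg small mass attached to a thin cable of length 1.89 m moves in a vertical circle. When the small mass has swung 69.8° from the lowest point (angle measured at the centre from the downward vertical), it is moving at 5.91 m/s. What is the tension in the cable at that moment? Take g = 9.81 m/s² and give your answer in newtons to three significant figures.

7.68 N

Take the radial direction toward the centre of the circle as positive. The component of the weight along the string toward the centre is −mg cos φ (φ measured from the bottom), so Newton's second law along the string gives T − mg cos φ = m v²/r.
cos 69.8° = 0.3453, so T = m(v²/r + g cos φ) = 0.351 × ((5.91)²/1.89 + 9.81 × 0.3453) = 0.351 × (18.48 + (3.387)) = 0.351 × 21.87 = 7.676 N.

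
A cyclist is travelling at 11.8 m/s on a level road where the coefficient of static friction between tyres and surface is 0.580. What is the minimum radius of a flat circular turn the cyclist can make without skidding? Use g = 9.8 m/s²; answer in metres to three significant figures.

At the limit, μ_s m g = m v²/r, so r_min = v²/(μ_s g) = (11.8)²/(0.580 × 9.8) = 139.2/5.684 = 24.50 m.

24.5 m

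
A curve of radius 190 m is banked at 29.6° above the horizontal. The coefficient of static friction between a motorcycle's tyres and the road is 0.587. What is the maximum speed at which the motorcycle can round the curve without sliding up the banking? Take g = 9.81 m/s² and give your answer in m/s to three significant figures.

At the maximum speed, friction acts down the slope at its limiting value f = μN. Radially (horizontal, toward centre): N sinθ + μN cosθ = mv²/r. Vertically: N cosθ − μN sinθ = mg.
Dividing: v² = r g (sinθ + μcosθ)/(cosθ − μsinθ).
sinθ + μcosθ = 0.4939 + 0.587×0.8695 = 1.004; cosθ − μsinθ = 0.8695 − 0.587×0.4939 = 0.5796.
v² = 190 × 9.81 × 1.004/0.5796 = 3230 m²/s², so v = 56.83 m/s.

56.8 m/s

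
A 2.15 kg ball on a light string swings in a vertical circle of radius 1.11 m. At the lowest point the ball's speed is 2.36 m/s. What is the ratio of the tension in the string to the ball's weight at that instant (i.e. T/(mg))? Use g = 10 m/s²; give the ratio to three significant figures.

At the bottom, T − mg = mv²/r, so T = m(v²/r + g) and T/(mg) = v²/(rg) + 1 = (2.36)²/(1.11 × 10.0) + 1 = 0.5018 + 1 = 1.502.

1.50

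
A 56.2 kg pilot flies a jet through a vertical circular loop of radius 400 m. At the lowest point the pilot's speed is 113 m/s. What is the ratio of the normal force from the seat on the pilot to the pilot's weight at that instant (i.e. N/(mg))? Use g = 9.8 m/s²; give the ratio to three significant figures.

4.26

At the bottom, N − mg = mv²/r, so N = m(v²/r + g) and N/(mg) = v²/(rg) + 1 = (113)²/(400 × 9.8) + 1 = 3.257 + 1 = 4.257.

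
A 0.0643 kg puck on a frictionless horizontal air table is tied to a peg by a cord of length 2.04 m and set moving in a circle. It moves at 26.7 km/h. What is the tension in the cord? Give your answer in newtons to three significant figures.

v = 26.7 km/h = 26.7/3.6 = 7.417 m/s.
The tension is the only horizontal force, so it supplies the full centripetal force: T = m v²/r = 0.0643 × (7.417)²/2.04 = 0.0643 × 55.01/2.04 = 1.734 N.

1.73 N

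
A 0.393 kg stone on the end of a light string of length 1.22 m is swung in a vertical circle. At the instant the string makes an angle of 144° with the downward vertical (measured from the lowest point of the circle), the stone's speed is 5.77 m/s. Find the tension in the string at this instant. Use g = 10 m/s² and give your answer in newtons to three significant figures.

7.55 N

Take the radial direction toward the centre of the circle as positive. The component of the weight along the string toward the centre is −mg cos φ (φ measured from the bottom), so Newton's second law along the string gives T − mg cos φ = m v²/r.
cos 144° = -0.8090, so T = m(v²/r + g cos φ) = 0.393 × ((5.77)²/1.22 + 10.0 × -0.8090) = 0.393 × (27.29 + (-8.090)) = 0.393 × 19.20 = 7.545 N.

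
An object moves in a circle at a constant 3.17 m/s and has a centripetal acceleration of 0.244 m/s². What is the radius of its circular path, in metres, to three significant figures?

41.2 m

a_c = v²/r ⇒ r = v²/a_c = (3.17)²/0.244 = 10.05/0.244 = 41.18 m.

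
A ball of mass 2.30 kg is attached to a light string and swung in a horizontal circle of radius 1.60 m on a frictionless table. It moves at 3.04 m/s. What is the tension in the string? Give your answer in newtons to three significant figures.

The tension is the only horizontal force, so it supplies the full centripetal force: T = m v²/r = 2.30 × (3.040)²/1.60 = 2.30 × 9.242/1.60 = 13.28 N.

13.3 N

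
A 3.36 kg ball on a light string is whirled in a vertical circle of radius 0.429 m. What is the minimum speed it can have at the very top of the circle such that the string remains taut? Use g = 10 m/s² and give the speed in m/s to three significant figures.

At the highest point the centre is directly below, so both the weight and T act inward: T + mg = mv²/r.
At minimum speed T → 0, so mg = mv_min²/r ⇒ v_min = √(g r) = √(10.0 × 0.429) = 2.071 m/s.

2.07 m/s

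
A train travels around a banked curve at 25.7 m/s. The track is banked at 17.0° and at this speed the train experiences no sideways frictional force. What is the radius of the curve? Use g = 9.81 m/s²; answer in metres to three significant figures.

Frictionless banking: tanθ = v²/(rg), so r = v²/(g tanθ).
r = (25.7)²/(9.81 × tan 17.0°) = 660.5/(9.81 × 0.3057) = 660.5/2.999 = 220.2 m.

220 m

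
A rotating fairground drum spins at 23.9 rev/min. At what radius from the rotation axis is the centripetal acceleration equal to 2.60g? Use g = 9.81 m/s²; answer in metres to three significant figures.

4.07 m

ω = 23.9 rev/min × 2π/60 = 2.503 rad/s.
a_c = ω²r = 2.60g ⇒ r = 2.60 × 9.81 / (2.503)² = 25.51/6.264 = 4.072 m.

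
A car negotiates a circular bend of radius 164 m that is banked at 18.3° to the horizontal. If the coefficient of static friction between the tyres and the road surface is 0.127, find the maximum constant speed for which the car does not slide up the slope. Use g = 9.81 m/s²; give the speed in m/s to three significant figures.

At the maximum speed, friction acts down the slope at its limiting value f = μN. Radially (horizontal, toward centre): N sinθ + μN cosθ = mv²/r. Vertically: N cosθ − μN sinθ = mg.
Dividing: v² = r g (sinθ + μcosθ)/(cosθ − μsinθ).
sinθ + μcosθ = 0.3140 + 0.127×0.9494 = 0.4346; cosθ − μsinθ = 0.9494 − 0.127×0.3140 = 0.9095.
v² = 164 × 9.81 × 0.4346/0.9095 = 768.7 m²/s², so v = 27.73 m/s.

27.7 m/s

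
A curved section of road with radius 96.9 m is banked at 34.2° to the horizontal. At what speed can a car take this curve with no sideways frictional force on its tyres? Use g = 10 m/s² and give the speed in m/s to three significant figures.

25.7 m/s

On a frictionless banked curve, N sinθ = mv²/r and N cosθ = mg, so tanθ = v²/(rg).
v = √(r g tanθ) = √(96.9 × 10.0 × tan 34.2°) = √(96.9 × 10.0 × 0.6796) = √658.5 = 25.66 m/s.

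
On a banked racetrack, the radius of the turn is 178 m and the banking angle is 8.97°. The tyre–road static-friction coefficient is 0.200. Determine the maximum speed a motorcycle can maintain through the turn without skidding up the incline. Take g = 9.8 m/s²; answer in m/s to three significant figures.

25.4 m/s

At the maximum speed, friction acts down the slope at its limiting value f = μN. Radially (horizontal, toward centre): N sinθ + μN cosθ = mv²/r. Vertically: N cosθ − μN sinθ = mg.
Dividing: v² = r g (sinθ + μcosθ)/(cosθ − μsinθ).
sinθ + μcosθ = 0.1559 + 0.200×0.9878 = 0.3535; cosθ − μsinθ = 0.9878 − 0.200×0.1559 = 0.9566.
v² = 178 × 9.8 × 0.3535/0.9566 = 644.6 m²/s², so v = 25.39 m/s.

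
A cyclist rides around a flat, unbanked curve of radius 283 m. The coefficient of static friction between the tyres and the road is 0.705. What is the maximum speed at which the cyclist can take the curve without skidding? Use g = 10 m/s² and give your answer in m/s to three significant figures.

44.7 m/s

On a flat curve, static friction is the only horizontal force, so it must supply the full centripetal force: μ_s m g = m v²/r.
Mass cancels: v_max = √(μ_s g r) = √(0.705 × 10.0 × 283) = √1995 = 44.67 m/s.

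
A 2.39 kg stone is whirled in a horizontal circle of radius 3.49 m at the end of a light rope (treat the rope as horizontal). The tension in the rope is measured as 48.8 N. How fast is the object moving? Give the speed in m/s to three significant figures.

8.44 m/s

T = m v²/r ⇒ v = √(T r / m) = √(48.8 × 3.49 / 2.39) = √71.26 = 8.442 m/s.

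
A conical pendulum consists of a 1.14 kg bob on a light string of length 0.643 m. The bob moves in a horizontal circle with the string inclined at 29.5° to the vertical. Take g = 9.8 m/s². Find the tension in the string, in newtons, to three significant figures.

12.8 N

Vertically the bob has no acceleration, so T cosθ = mg.
T = mg/cosθ = 1.14 × 9.8 / cos 29.5° = 11.17/0.8704 = 12.84 N.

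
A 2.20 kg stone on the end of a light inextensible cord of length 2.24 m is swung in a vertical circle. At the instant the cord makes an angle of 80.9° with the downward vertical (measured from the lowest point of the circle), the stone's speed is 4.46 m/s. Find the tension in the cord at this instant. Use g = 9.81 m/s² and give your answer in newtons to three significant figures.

Take the radial direction toward the centre of the circle as positive. The component of the weight along the string toward the centre is −mg cos φ (φ measured from the bottom), so Newton's second law along the string gives T − mg cos φ = m v²/r.
cos 80.9° = 0.1582, so T = m(v²/r + g cos φ) = 2.20 × ((4.46)²/2.24 + 9.81 × 0.1582) = 2.20 × (8.880 + (1.552)) = 2.20 × 10.43 = 22.95 N.

22.9 N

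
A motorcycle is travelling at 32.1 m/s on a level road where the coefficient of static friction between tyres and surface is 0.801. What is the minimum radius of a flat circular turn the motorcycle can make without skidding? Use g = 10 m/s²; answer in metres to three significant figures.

129 m

At the limit, μ_s m g = m v²/r, so r_min = v²/(μ_s g) = (32.1)²/(0.801 × 10.0) = 1030/8.010 = 128.6 m.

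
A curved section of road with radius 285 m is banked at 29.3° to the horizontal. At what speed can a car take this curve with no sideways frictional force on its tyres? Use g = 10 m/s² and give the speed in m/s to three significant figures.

On a frictionless banked curve, N sinθ = mv²/r and N cosθ = mg, so tanθ = v²/(rg).
v = √(r g tanθ) = √(285 × 10.0 × tan 29.3°) = √(285 × 10.0 × 0.5612) = √1599 = 39.99 m/s.

40.0 m/s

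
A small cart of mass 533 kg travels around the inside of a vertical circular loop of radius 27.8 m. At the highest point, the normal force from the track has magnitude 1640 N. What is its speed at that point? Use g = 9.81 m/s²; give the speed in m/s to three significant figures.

At the top, N + mg = mv²/r, so v = √(r(N/m + g)) = √(27.8 × (1640/533 + 9.81)) = √(27.8 × 12.89) = √358.3 = 18.93 m/s.

18.9 m/s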